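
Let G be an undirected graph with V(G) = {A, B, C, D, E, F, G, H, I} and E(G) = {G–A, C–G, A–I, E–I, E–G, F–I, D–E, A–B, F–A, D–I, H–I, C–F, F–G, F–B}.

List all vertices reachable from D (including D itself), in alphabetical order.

Start at D.
Its neighbours: E, I.
Then their neighbours: A, F, G, H.
Then next layer: B, C.
Every vertex is now reached.

A, B, C, D, E, F, G, H, I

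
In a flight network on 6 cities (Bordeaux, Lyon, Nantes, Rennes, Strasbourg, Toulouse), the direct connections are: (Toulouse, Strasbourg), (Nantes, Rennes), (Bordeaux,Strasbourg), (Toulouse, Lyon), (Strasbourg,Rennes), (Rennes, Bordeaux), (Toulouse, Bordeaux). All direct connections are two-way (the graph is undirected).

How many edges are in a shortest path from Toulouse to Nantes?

Distance 0: Toulouse.
Distance 1: Bordeaux, Lyon, Strasbourg.
Distance 2: Rennes.
Distance 3: Nantes — contains Nantes.

3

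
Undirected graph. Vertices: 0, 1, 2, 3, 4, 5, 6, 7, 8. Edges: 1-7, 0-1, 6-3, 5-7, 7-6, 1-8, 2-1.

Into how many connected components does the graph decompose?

2

From 0: component {0, 1, 2, 3, 5, 6, 7, 8}.
From 4: component {4}.
That's 2 components.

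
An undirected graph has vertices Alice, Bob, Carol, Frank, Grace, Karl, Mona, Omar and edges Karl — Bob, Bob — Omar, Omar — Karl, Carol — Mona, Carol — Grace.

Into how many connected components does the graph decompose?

4

From Alice: component {Alice}.
From Bob: component {Bob, Karl, Omar}.
From Carol: component {Carol, Grace, Mona}.
From Frank: component {Frank}.
That's 4 components.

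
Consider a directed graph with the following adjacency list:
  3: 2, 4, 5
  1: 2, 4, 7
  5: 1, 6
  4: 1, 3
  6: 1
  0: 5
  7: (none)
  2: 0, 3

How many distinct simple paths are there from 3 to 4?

5

3→2→0→5→1→4
3→2→0→5→6→1→4
3→4
3→5→1→4
3→5→6→1→4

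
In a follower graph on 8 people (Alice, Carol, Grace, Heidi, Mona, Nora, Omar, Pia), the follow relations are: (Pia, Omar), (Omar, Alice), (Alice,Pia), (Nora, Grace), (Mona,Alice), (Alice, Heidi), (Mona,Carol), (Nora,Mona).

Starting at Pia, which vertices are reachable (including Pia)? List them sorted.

Start at Pia.
Its neighbours: Omar.
Then their neighbours: Alice.
Then next layer: Heidi.
Nothing further is reachable.

Alice, Heidi, Omar, Pia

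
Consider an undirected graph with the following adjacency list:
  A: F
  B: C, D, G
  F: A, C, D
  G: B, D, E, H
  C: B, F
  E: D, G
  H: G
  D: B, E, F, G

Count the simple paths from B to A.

B–C–F–A
B–D–F–A
B–G–D–F–A
B–G–E–D–F–A

4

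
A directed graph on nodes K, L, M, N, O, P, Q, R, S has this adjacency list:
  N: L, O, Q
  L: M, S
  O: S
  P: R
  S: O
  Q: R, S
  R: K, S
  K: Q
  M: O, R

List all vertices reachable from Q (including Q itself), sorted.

K, O, Q, R, S

Start at Q.
Its neighbours: R, S.
Then their neighbours: K, O.
Nothing further is reachable.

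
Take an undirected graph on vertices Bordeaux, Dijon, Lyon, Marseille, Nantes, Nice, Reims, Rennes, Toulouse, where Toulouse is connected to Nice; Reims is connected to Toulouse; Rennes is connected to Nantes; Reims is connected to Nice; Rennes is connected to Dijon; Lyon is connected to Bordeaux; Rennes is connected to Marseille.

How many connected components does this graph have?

From Bordeaux: component {Bordeaux, Lyon}.
From Dijon: component {Dijon, Marseille, Nantes, Rennes}.
From Nice: component {Nice, Reims, Toulouse}.
That's 3 components.

3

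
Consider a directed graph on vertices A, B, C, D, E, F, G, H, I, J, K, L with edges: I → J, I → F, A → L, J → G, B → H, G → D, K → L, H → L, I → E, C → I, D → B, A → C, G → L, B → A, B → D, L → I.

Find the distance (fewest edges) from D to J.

5

Distance 0: D.
Distance 1: B.
Distance 2: A, H.
Distance 3: C, L.
Distance 4: I.
Distance 5: E, F, J — contains J.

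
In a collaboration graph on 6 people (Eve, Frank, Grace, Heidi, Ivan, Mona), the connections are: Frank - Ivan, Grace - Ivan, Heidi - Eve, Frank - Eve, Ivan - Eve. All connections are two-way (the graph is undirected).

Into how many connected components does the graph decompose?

2

From Eve: component {Eve, Frank, Grace, Heidi, Ivan}.
From Mona: component {Mona}.
That's 2 components.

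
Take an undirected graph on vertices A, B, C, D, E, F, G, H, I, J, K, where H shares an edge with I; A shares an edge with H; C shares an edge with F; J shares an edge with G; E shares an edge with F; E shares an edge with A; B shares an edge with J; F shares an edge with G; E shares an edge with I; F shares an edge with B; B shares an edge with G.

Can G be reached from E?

Yes

Explore from E.
Distance 1: reach A, F, I.
Distance 2: reach B, C, G, H.
Found G.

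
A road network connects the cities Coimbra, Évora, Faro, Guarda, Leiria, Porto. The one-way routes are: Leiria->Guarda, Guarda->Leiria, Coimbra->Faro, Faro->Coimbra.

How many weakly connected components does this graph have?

4

From Coimbra: component {Coimbra, Faro}.
From Évora: component {Évora}.
From Guarda: component {Guarda, Leiria}.
From Porto: component {Porto}.
That's 4 components.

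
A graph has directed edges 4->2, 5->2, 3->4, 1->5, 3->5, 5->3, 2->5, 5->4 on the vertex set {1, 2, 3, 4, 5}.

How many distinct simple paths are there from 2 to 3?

2→5→3

1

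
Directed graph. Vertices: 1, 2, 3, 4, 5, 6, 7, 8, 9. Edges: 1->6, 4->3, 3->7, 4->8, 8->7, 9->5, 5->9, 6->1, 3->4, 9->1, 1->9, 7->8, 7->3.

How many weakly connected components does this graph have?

From 1: component {1, 5, 6, 9}.
From 2: component {2}.
From 3: component {3, 4, 7, 8}.
That's 3 components.

3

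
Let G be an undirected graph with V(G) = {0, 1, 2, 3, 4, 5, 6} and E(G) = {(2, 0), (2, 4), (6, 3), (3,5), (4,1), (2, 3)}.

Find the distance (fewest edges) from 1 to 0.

3

Distance 0: 1.
Distance 1: 4.
Distance 2: 2.
Distance 3: 0, 3 — contains 0.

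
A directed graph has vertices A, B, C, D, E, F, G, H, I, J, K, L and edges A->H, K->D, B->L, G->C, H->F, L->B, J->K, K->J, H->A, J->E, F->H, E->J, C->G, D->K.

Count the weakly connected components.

From A: component {A, F, H}.
From B: component {B, L}.
From C: component {C, G}.
From D: component {D, E, J, K}.
From I: component {I}.
That's 5 components.

5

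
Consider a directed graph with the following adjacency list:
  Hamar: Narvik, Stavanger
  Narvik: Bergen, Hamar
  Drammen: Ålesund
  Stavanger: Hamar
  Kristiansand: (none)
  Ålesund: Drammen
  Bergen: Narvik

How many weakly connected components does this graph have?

From Ålesund: component {Ålesund, Drammen}.
From Bergen: component {Bergen, Hamar, Narvik, Stavanger}.
From Kristiansand: component {Kristiansand}.
That's 3 components.

3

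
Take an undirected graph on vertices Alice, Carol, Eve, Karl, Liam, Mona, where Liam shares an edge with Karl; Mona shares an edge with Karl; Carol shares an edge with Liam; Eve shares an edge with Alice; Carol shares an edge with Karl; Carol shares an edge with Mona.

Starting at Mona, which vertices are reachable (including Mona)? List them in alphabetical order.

Carol, Karl, Liam, Mona

Start at Mona.
Its neighbours: Carol, Karl.
Then their neighbours: Liam.
Nothing further is reachable.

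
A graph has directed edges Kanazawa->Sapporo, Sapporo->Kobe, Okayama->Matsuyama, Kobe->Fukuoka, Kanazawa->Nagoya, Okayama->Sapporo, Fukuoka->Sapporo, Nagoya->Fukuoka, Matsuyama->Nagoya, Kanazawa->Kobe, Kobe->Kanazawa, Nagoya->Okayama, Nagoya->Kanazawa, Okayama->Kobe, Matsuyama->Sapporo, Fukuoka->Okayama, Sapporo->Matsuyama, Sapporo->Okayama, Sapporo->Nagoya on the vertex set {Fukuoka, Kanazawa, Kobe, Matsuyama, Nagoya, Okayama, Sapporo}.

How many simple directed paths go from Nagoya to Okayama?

7

Nagoya→Fukuoka→Okayama
Nagoya→Fukuoka→Sapporo→Okayama
Nagoya→Kanazawa→Kobe→Fukuoka→Okayama
Nagoya→Kanazawa→Kobe→Fukuoka→Sapporo→Okayama
Nagoya→Kanazawa→Sapporo→Kobe→Fukuoka→Okayama
Nagoya→Kanazawa→Sapporo→Okayama
Nagoya→Okayama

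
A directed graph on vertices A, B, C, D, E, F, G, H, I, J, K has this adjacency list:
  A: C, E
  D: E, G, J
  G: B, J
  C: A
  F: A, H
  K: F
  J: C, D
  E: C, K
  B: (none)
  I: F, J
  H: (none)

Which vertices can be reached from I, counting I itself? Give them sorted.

A, B, C, D, E, F, G, H, I, J, K

Start at I.
Its neighbours: F, J.
Then their neighbours: A, C, D, H.
Then next layer: E, G.
Then next layer: B, K.
Every vertex is now reached.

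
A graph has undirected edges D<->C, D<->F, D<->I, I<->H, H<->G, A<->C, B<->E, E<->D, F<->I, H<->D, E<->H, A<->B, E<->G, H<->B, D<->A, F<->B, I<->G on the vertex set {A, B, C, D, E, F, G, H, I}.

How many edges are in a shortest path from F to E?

2

Distance 0: F.
Distance 1: B, D, I.
Distance 2: A, C, E, G, H — contains E.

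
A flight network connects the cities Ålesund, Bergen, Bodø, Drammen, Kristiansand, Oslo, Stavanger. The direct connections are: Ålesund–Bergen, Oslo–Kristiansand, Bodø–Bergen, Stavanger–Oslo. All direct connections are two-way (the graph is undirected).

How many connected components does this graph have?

3

From Ålesund: component {Ålesund, Bergen, Bodø}.
From Drammen: component {Drammen}.
From Kristiansand: component {Kristiansand, Oslo, Stavanger}.
That's 3 components.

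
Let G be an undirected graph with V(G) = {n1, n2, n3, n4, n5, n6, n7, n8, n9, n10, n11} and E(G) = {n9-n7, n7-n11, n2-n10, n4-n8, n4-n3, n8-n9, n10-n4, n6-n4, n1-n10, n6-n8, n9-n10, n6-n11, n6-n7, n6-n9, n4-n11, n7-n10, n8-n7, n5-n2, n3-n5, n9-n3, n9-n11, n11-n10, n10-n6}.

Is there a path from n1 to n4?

Explore from n1.
Distance 1: reach n10.
Distance 2: reach n2, n4, n6, n7, n9, n11.
Found n4.

Yes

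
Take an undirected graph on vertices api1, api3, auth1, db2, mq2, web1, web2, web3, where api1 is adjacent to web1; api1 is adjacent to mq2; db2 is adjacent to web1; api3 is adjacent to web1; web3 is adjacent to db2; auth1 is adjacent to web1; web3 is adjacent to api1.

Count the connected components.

From api1: component {api1, api3, auth1, db2, mq2, web1, web3}.
From web2: component {web2}.
That's 2 components.

2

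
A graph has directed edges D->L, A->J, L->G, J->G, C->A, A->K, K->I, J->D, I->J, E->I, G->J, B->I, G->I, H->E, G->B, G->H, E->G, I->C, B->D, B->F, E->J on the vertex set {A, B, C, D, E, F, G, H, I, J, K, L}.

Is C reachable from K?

Yes

Explore from K.
Distance 1: reach I.
Distance 2: reach C, J.
Found C.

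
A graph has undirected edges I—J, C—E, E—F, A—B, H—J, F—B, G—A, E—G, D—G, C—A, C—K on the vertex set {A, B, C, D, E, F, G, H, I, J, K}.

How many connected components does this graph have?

2

From A: component {A, B, C, D, E, F, G, K}.
From H: component {H, I, J}.
That's 2 components.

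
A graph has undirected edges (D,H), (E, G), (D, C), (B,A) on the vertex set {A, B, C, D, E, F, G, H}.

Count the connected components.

From A: component {A, B}.
From C: component {C, D, H}.
From E: component {E, G}.
From F: component {F}.
That's 4 components.

4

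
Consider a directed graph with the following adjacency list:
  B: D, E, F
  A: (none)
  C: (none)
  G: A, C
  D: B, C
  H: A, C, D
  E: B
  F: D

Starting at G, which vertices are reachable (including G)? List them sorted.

Start at G.
Its neighbours: A, C.
Nothing further is reachable.

A, C, G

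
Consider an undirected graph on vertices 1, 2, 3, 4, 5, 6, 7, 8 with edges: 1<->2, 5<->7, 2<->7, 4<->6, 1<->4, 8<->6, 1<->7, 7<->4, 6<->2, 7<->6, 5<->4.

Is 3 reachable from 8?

Explore from 8.
Distance 1: reach 6.
Distance 2: reach 2, 4, 7.
Distance 3: reach 1, 5.
The search is exhausted without reaching 3; it lies in a different component.

No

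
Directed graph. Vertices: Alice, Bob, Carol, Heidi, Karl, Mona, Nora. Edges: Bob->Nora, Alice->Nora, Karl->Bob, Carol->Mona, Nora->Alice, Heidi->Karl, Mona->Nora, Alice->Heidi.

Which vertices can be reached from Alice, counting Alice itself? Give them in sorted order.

Alice, Bob, Heidi, Karl, Nora

Start at Alice.
Its neighbours: Heidi, Nora.
Then their neighbours: Karl.
Then next layer: Bob.
Nothing further is reachable.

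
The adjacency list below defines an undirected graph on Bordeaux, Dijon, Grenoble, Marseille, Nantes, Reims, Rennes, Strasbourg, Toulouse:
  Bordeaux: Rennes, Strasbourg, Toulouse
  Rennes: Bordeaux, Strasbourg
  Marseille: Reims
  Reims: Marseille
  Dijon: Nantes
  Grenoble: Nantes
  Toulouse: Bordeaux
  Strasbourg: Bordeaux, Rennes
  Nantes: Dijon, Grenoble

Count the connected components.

3

From Bordeaux: component {Bordeaux, Rennes, Strasbourg, Toulouse}.
From Dijon: component {Dijon, Grenoble, Nantes}.
From Marseille: component {Marseille, Reims}.
That's 3 components.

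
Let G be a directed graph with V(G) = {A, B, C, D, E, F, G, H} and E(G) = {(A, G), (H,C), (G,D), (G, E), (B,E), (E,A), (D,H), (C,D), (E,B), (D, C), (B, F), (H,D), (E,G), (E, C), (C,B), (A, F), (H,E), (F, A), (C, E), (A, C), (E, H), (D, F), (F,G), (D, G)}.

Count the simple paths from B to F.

8

B→E→A→C→D→F
B→E→A→F
B→E→A→G→D→F
B→E→C→D→F
B→E→G→D→F
B→E→H→C→D→F
B→E→H→D→F
B→F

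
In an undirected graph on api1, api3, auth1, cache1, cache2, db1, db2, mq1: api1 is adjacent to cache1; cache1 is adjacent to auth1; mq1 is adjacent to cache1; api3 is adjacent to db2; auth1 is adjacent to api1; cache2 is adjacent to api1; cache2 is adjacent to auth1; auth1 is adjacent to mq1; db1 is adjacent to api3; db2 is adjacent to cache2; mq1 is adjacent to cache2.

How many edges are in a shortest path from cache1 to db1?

Distance 0: cache1.
Distance 1: api1, auth1, mq1.
Distance 2: cache2.
Distance 3: db2.
Distance 4: api3.
Distance 5: db1 — contains db1.

5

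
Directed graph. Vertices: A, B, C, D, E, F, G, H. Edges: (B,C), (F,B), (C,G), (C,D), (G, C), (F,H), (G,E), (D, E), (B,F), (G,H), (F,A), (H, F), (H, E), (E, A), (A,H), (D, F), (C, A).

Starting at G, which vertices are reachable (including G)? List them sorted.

Start at G.
Its neighbours: C, E, H.
Then their neighbours: A, D, F.
Then next layer: B.
Every vertex is now reached.

A, B, C, D, E, F, G, H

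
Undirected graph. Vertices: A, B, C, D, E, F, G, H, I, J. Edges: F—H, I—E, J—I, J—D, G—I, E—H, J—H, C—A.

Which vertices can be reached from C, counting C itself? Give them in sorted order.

A, C

Start at C.
Its neighbours: A.
Nothing further is reachable.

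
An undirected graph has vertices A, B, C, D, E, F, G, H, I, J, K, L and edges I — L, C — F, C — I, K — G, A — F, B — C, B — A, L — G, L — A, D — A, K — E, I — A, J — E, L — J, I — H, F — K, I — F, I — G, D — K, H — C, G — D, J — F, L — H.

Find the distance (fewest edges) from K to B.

3

Distance 0: K.
Distance 1: D, E, F, G.
Distance 2: A, C, I, J, L.
Distance 3: B, H — contains B.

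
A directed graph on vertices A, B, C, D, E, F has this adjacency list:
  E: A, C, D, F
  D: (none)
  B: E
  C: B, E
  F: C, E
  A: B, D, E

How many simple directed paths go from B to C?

B→E→C
B→E→F→C

2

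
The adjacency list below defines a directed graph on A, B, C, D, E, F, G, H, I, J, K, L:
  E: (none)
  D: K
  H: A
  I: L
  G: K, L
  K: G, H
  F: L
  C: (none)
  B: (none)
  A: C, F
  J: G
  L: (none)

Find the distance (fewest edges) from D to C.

4

Distance 0: D.
Distance 1: K.
Distance 2: G, H.
Distance 3: A, L.
Distance 4: C, F — contains C.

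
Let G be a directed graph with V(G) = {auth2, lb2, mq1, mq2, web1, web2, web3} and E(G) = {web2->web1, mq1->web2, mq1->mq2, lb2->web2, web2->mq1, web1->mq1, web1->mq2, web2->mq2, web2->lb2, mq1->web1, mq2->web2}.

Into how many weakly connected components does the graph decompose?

3

From auth2: component {auth2}.
From lb2: component {lb2, mq1, mq2, web1, web2}.
From web3: component {web3}.
That's 3 components.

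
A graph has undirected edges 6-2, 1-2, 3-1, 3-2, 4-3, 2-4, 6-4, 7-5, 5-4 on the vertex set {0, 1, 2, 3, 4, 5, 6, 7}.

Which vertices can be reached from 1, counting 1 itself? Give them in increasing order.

Start at 1.
Its neighbours: 2, 3.
Then their neighbours: 4, 6.
Then next layer: 5.
Then next layer: 7.
Nothing further is reachable.

1, 2, 3, 4, 5, 6, 7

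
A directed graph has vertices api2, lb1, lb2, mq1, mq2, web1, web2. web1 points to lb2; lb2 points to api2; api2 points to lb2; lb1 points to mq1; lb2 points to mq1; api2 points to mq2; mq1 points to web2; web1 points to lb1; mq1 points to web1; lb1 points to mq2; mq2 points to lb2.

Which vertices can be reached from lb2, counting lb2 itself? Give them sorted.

Start at lb2.
Its neighbours: api2, mq1.
Then their neighbours: mq2, web1, web2.
Then next layer: lb1.
Every vertex is now reached.

api2, lb1, lb2, mq1, mq2, web1, web2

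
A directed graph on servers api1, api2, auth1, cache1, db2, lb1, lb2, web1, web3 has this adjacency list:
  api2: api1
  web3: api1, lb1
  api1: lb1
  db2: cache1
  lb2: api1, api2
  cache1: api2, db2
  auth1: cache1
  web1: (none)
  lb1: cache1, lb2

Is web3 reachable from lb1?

Explore from lb1.
Distance 1: reach cache1, lb2.
Distance 2: reach api1, api2, db2.
The search from lb1 is exhausted; no directed path reaches web3.

No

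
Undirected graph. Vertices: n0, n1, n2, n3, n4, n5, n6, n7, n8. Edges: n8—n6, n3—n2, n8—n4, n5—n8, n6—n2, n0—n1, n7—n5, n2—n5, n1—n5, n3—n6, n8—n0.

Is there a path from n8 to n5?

Explore from n8.
Distance 1: reach n0, n4, n5, n6.
Found n5.

Yes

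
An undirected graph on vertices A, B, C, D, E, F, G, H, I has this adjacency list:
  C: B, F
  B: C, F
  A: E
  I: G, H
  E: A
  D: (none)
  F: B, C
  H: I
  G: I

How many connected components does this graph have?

From A: component {A, E}.
From B: component {B, C, F}.
From D: component {D}.
From G: component {G, H, I}.
That's 4 components.

4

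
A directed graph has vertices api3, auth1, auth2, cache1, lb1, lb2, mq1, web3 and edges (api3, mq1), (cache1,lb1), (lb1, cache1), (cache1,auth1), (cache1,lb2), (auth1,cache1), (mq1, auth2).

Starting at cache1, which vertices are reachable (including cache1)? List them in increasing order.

auth1, cache1, lb1, lb2

Start at cache1.
Its neighbours: auth1, lb1, lb2.
Nothing further is reachable.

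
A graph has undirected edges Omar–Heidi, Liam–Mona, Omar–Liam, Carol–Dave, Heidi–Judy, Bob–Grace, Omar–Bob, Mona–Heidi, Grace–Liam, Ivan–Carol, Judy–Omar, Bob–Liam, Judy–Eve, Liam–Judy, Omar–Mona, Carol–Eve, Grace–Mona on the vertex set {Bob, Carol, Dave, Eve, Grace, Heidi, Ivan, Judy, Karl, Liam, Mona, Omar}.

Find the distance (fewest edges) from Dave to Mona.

5

Distance 0: Dave.
Distance 1: Carol.
Distance 2: Eve, Ivan.
Distance 3: Judy.
Distance 4: Heidi, Liam, Omar.
Distance 5: Bob, Grace, Mona — contains Mona.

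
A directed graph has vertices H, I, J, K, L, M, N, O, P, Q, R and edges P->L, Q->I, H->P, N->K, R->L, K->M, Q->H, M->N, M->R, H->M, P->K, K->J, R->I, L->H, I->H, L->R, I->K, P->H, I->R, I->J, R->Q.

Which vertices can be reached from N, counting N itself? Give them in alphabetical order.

H, I, J, K, L, M, N, P, Q, R

Start at N.
Its neighbours: K.
Then their neighbours: J, M.
Then next layer: R.
Then next layer: I, L, Q.
Then next layer: H.
Then next layer: P.
Nothing further is reachable.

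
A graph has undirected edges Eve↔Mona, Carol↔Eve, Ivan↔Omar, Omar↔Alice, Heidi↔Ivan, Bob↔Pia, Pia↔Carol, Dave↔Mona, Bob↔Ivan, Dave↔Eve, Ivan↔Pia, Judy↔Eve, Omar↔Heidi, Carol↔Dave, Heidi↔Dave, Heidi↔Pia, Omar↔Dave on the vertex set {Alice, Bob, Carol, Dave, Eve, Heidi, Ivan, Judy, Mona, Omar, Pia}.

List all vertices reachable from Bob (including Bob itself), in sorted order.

Alice, Bob, Carol, Dave, Eve, Heidi, Ivan, Judy, Mona, Omar, Pia

Start at Bob.
Its neighbours: Ivan, Pia.
Then their neighbours: Carol, Heidi, Omar.
Then next layer: Alice, Dave, Eve.
Then next layer: Judy, Mona.
Every vertex is now reached.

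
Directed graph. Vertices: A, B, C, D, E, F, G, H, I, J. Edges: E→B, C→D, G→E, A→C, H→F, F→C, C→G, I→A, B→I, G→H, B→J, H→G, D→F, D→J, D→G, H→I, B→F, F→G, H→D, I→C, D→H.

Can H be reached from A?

Explore from A.
Distance 1: reach C.
Distance 2: reach D, G.
Distance 3: reach E, F, H, J.
Found H.

Yes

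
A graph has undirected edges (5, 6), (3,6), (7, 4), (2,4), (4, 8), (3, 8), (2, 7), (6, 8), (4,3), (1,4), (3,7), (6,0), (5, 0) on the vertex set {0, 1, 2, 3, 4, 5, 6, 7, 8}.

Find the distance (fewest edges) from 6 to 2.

3

Distance 0: 6.
Distance 1: 0, 3, 5, 8.
Distance 2: 4, 7.
Distance 3: 1, 2 — contains 2.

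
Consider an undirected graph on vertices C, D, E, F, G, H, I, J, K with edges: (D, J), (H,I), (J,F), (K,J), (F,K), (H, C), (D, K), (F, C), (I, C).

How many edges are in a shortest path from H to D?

4

Distance 0: H.
Distance 1: C, I.
Distance 2: F.
Distance 3: J, K.
Distance 4: D — contains D.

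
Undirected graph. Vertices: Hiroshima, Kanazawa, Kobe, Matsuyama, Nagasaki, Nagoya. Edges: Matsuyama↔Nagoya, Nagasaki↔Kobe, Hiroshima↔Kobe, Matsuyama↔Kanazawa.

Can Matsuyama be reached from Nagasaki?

Explore from Nagasaki.
Distance 1: reach Kobe.
Distance 2: reach Hiroshima.
The search is exhausted without reaching Matsuyama; it lies in a different component.

No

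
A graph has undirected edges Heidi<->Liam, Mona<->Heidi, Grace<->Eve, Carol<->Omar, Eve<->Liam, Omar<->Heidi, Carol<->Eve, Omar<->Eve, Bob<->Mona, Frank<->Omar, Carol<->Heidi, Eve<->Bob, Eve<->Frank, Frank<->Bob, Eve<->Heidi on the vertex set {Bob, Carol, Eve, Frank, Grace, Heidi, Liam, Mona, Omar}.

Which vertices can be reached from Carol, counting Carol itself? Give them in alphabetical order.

Bob, Carol, Eve, Frank, Grace, Heidi, Liam, Mona, Omar

Start at Carol.
Its neighbours: Eve, Heidi, Omar.
Then their neighbours: Bob, Frank, Grace, Liam, Mona.
Every vertex is now reached.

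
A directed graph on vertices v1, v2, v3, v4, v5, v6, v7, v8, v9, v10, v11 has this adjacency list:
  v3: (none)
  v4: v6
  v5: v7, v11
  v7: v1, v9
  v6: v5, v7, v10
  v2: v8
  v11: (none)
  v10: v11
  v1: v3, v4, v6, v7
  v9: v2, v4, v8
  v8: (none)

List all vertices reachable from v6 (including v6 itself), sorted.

Start at v6.
Its neighbours: v5, v7, v10.
Then their neighbours: v1, v9, v11.
Then next layer: v2, v3, v4, v8.
Every vertex is now reached.

v1, v2, v3, v4, v5, v6, v7, v8, v9, v10, v11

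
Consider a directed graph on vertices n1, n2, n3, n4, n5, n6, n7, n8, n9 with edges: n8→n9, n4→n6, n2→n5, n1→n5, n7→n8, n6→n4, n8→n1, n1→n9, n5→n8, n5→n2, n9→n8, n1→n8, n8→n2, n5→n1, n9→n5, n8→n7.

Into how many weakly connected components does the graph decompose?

From n1: component {n1, n2, n5, n7, n8, n9}.
From n3: component {n3}.
From n4: component {n4, n6}.
That's 3 components.

3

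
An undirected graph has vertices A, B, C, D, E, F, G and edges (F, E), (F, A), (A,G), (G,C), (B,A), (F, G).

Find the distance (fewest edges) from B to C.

3

Distance 0: B.
Distance 1: A.
Distance 2: F, G.
Distance 3: C, E — contains C.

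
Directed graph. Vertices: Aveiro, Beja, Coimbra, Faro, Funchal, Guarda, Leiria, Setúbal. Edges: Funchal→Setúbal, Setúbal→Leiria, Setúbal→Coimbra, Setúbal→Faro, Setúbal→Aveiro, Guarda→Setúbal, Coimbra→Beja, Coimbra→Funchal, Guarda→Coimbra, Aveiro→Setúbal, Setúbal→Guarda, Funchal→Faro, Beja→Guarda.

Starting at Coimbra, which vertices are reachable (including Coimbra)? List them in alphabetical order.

Aveiro, Beja, Coimbra, Faro, Funchal, Guarda, Leiria, Setúbal

Start at Coimbra.
Its neighbours: Beja, Funchal.
Then their neighbours: Faro, Guarda, Setúbal.
Then next layer: Aveiro, Leiria.
Every vertex is now reached.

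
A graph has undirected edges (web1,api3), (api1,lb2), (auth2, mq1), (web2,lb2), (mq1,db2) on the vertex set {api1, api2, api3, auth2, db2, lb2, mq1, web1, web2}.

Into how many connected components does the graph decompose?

4

From api1: component {api1, lb2, web2}.
From api2: component {api2}.
From api3: component {api3, web1}.
From auth2: component {auth2, db2, mq1}.
That's 4 components.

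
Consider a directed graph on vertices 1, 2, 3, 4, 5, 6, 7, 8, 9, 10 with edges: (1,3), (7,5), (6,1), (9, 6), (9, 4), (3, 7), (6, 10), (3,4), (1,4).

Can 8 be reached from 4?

No

4 has no outgoing edges, so nothing is reachable from it.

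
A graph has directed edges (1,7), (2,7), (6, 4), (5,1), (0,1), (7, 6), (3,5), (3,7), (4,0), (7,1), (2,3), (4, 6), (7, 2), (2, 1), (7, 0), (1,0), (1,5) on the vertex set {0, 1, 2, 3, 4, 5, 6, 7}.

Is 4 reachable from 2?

Explore from 2.
Distance 1: reach 1, 3, 7.
Distance 2: reach 0, 5, 6.
Distance 3: reach 4.
Found 4.

Yes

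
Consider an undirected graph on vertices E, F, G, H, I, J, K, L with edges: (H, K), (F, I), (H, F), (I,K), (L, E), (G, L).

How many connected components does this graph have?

From E: component {E, G, L}.
From F: component {F, H, I, K}.
From J: component {J}.
That's 3 components.

3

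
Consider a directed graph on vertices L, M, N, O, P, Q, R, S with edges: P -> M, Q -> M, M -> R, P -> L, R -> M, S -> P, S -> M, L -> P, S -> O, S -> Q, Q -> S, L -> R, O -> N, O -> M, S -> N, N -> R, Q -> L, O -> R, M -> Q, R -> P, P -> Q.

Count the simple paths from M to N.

M→Q→S→N
M→Q→S→O→N
M→R→P→Q→S→N
M→R→P→Q→S→O→N

4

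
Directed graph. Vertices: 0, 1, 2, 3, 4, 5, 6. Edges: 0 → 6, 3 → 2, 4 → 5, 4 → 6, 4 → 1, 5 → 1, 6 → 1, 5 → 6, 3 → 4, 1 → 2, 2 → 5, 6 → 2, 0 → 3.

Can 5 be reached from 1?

Yes

Explore from 1.
Distance 1: reach 2.
Distance 2: reach 5.
Found 5.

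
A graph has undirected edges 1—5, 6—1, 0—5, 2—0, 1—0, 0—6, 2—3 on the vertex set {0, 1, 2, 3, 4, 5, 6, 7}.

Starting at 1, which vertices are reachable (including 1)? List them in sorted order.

0, 1, 2, 3, 5, 6

Start at 1.
Its neighbours: 0, 5, 6.
Then their neighbours: 2.
Then next layer: 3.
Nothing further is reachable.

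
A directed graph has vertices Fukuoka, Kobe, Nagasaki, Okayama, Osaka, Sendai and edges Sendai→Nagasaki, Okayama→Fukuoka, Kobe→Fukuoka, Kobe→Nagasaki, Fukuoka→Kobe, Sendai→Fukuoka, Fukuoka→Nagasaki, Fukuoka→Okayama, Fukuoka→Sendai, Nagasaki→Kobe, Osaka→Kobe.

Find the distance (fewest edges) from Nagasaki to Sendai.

Distance 0: Nagasaki.
Distance 1: Kobe.
Distance 2: Fukuoka.
Distance 3: Okayama, Sendai — contains Sendai.

3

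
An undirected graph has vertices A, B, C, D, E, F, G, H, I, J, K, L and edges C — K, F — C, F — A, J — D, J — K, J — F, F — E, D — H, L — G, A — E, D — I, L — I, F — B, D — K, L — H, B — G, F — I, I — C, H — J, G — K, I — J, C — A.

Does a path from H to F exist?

Yes

Explore from H.
Distance 1: reach D, J, L.
Distance 2: reach F, G, I, K.
Found F.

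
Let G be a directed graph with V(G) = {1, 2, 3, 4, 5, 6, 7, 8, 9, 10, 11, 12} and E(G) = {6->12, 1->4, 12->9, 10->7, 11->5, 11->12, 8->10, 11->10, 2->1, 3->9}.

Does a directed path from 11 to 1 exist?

No

Explore from 11.
Distance 1: reach 5, 10, 12.
Distance 2: reach 7, 9.
The search from 11 is exhausted; no directed path reaches 1.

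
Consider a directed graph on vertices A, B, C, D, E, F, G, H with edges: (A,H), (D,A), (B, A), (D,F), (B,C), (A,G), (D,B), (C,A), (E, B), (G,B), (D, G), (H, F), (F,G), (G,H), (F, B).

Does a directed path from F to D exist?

Explore from F.
Distance 1: reach B, G.
Distance 2: reach A, C, H.
The search from F is exhausted; no directed path reaches D.

No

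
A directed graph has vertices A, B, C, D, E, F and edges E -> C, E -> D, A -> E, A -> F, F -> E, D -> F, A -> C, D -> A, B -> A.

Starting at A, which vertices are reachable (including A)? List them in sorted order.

A, C, D, E, F

Start at A.
Its neighbours: C, E, F.
Then their neighbours: D.
Nothing further is reachable.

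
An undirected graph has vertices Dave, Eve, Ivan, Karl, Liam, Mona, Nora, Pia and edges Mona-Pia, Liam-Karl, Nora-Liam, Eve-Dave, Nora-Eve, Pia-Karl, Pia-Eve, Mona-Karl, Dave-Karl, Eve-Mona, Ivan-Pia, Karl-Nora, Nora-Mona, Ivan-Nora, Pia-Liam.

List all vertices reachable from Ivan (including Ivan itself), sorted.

Start at Ivan.
Its neighbours: Nora, Pia.
Then their neighbours: Eve, Karl, Liam, Mona.
Then next layer: Dave.
Every vertex is now reached.

Dave, Eve, Ivan, Karl, Liam, Mona, Nora, Pia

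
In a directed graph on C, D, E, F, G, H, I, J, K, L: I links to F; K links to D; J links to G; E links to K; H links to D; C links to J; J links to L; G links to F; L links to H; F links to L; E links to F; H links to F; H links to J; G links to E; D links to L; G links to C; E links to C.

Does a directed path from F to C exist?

Yes

Explore from F.
Distance 1: reach L.
Distance 2: reach H.
Distance 3: reach D, J.
Distance 4: reach G.
Distance 5: reach C, E.
Found C.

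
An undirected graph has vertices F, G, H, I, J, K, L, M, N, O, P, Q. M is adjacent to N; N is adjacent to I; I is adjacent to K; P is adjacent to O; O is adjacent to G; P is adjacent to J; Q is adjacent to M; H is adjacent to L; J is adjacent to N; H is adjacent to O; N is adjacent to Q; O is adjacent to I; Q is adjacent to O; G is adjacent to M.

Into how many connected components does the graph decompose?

From F: component {F}.
From G: component {G, H, I, J, K, L, M, N, O, P, Q}.
That's 2 components.

2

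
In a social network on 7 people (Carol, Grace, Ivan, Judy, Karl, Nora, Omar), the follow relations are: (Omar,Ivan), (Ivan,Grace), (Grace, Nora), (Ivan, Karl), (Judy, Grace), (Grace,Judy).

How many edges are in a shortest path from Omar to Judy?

Distance 0: Omar.
Distance 1: Ivan.
Distance 2: Grace, Karl.
Distance 3: Judy, Nora — contains Judy.

3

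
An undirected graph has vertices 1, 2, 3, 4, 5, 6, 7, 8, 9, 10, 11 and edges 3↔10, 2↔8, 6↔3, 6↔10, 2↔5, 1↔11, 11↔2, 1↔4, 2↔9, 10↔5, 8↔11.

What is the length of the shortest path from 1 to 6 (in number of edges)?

Distance 0: 1.
Distance 1: 4, 11.
Distance 2: 2, 8.
Distance 3: 5, 9.
Distance 4: 10.
Distance 5: 3, 6 — contains 6.

5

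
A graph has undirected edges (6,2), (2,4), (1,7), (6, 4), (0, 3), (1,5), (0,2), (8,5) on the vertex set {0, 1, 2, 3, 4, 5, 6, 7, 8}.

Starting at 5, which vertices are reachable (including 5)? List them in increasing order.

1, 5, 7, 8

Start at 5.
Its neighbours: 1, 8.
Then their neighbours: 7.
Nothing further is reachable.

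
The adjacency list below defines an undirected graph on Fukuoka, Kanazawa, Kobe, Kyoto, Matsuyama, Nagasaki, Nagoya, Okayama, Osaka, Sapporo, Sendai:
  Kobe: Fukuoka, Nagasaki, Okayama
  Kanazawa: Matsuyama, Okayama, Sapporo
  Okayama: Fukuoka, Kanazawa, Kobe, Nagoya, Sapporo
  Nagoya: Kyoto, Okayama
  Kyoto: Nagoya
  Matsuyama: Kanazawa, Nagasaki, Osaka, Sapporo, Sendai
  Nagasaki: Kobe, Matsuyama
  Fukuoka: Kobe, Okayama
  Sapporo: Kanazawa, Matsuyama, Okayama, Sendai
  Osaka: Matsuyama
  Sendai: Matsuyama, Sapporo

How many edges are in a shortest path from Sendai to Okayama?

2

Distance 0: Sendai.
Distance 1: Matsuyama, Sapporo.
Distance 2: Kanazawa, Nagasaki, Okayama, Osaka — contains Okayama.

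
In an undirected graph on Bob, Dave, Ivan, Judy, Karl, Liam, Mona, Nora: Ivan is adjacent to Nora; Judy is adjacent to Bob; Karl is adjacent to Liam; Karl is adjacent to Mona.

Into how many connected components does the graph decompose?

4

From Bob: component {Bob, Judy}.
From Dave: component {Dave}.
From Ivan: component {Ivan, Nora}.
From Karl: component {Karl, Liam, Mona}.
That's 4 components.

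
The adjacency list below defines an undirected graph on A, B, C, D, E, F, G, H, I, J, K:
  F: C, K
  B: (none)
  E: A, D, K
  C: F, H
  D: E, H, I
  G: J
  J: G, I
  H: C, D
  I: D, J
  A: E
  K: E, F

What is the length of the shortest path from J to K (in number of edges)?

Distance 0: J.
Distance 1: G, I.
Distance 2: D.
Distance 3: E, H.
Distance 4: A, C, K — contains K.

4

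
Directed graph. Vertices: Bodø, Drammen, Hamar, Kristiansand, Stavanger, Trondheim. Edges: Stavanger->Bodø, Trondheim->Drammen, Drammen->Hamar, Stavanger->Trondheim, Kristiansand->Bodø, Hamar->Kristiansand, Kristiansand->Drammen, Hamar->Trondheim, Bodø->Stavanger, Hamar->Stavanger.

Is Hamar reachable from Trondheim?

Explore from Trondheim.
Distance 1: reach Drammen.
Distance 2: reach Hamar.
Found Hamar.

Yes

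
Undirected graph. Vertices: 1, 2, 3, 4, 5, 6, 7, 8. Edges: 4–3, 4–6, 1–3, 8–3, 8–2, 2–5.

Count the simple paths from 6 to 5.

6–4–3–8–2–5

1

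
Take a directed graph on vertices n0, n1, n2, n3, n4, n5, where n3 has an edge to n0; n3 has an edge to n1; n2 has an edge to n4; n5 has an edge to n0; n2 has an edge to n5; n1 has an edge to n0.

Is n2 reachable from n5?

Explore from n5.
Distance 1: reach n0.
The search from n5 is exhausted; no directed path reaches n2.

No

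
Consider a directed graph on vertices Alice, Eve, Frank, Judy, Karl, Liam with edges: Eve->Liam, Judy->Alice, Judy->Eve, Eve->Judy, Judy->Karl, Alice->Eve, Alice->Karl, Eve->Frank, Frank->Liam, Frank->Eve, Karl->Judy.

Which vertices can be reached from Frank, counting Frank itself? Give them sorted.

Alice, Eve, Frank, Judy, Karl, Liam

Start at Frank.
Its neighbours: Eve, Liam.
Then their neighbours: Judy.
Then next layer: Alice, Karl.
Every vertex is now reached.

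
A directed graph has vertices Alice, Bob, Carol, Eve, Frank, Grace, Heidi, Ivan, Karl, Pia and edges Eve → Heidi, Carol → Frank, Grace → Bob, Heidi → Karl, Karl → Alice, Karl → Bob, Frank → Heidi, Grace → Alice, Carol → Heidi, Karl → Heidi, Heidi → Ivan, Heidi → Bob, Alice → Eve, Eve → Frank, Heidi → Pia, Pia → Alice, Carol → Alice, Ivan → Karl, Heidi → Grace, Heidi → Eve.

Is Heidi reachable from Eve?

Yes

Explore from Eve.
Distance 1: reach Frank, Heidi.
Found Heidi.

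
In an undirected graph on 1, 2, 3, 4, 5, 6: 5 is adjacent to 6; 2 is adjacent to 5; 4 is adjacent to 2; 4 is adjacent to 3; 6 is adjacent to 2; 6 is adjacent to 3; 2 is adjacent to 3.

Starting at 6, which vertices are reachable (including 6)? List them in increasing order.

2, 3, 4, 5, 6

Start at 6.
Its neighbours: 2, 3, 5.
Then their neighbours: 4.
Nothing further is reachable.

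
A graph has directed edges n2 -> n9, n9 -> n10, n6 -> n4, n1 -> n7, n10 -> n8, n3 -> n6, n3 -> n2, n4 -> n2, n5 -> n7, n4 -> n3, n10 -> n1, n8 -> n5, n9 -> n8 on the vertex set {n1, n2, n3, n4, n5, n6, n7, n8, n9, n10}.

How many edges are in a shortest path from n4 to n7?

Distance 0: n4.
Distance 1: n2, n3.
Distance 2: n6, n9.
Distance 3: n8, n10.
Distance 4: n1, n5.
Distance 5: n7 — contains n7.

5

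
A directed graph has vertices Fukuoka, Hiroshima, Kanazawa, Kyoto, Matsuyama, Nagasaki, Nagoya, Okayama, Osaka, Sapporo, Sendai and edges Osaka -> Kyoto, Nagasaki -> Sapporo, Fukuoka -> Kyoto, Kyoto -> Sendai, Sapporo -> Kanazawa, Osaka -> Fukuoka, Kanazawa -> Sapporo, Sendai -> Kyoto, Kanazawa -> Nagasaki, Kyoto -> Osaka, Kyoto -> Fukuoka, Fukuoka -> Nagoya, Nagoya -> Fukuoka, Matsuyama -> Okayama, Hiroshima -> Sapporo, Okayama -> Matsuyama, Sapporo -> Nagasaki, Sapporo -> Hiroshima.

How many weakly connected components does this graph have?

3

From Fukuoka: component {Fukuoka, Kyoto, Nagoya, Osaka, Sendai}.
From Hiroshima: component {Hiroshima, Kanazawa, Nagasaki, Sapporo}.
From Matsuyama: component {Matsuyama, Okayama}.
That's 3 components.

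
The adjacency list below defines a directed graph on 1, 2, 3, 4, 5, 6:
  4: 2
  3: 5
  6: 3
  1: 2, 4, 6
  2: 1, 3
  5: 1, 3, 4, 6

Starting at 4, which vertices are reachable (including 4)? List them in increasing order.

1, 2, 3, 4, 5, 6

Start at 4.
Its neighbours: 2.
Then their neighbours: 1, 3.
Then next layer: 5, 6.
Every vertex is now reached.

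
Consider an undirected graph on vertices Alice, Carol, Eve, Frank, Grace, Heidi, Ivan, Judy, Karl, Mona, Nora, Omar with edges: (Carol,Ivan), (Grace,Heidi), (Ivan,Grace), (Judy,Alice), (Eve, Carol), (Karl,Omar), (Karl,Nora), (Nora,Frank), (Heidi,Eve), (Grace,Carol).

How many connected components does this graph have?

4

From Alice: component {Alice, Judy}.
From Carol: component {Carol, Eve, Grace, Heidi, Ivan}.
From Frank: component {Frank, Karl, Nora, Omar}.
From Mona: component {Mona}.
That's 4 components.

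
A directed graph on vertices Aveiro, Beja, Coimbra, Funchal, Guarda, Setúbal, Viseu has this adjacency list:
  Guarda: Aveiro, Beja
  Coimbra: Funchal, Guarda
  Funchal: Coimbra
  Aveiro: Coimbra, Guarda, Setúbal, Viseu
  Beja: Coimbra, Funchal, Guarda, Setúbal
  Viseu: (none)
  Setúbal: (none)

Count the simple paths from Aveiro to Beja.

2

Aveiro→Coimbra→Guarda→Beja
Aveiro→Guarda→Beja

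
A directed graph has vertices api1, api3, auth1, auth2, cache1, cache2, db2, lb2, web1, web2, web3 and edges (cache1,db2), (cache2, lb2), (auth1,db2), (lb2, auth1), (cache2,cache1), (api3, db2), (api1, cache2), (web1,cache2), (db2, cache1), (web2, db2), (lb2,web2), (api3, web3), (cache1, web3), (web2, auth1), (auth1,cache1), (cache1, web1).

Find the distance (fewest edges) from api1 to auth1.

3

Distance 0: api1.
Distance 1: cache2.
Distance 2: cache1, lb2.
Distance 3: auth1, db2, web1, web2, web3 — contains auth1.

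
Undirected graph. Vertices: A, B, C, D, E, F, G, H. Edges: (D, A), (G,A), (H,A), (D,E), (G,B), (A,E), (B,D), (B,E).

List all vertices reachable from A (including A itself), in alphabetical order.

Start at A.
Its neighbours: D, E, G, H.
Then their neighbours: B.
Nothing further is reachable.

A, B, D, E, G, H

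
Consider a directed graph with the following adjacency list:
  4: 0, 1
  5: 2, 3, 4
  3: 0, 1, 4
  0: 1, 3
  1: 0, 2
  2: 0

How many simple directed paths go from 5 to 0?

10

5→2→0
5→3→0
5→3→1→0
5→3→1→2→0
5→3→4→0
5→3→4→1→0
5→3→4→1→2→0
5→4→0
5→4→1→0
5→4→1→2→0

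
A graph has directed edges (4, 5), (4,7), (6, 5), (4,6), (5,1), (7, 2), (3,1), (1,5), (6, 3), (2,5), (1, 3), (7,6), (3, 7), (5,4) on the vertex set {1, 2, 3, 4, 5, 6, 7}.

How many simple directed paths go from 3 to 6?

4

3→1→5→4→6
3→1→5→4→7→6
3→7→2→5→4→6
3→7→6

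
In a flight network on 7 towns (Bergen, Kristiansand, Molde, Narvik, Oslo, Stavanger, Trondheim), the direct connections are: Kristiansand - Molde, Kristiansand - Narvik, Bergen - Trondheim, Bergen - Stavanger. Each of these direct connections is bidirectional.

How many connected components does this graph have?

3

From Bergen: component {Bergen, Stavanger, Trondheim}.
From Kristiansand: component {Kristiansand, Molde, Narvik}.
From Oslo: component {Oslo}.
That's 3 components.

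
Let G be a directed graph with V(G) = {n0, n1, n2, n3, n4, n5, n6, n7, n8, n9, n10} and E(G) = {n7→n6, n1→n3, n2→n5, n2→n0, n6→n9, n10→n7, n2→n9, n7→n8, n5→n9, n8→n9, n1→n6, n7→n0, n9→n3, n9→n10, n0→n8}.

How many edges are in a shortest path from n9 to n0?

3

Distance 0: n9.
Distance 1: n3, n10.
Distance 2: n7.
Distance 3: n0, n6, n8 — contains n0.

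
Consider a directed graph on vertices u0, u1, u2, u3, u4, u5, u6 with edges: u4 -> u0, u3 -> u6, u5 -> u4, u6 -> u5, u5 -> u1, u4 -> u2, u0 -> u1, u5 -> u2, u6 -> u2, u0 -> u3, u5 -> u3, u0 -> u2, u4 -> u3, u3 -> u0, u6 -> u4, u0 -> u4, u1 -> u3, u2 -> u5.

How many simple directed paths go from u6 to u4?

u6→u2→u5→u1→u3→u0→u4
u6→u2→u5→u3→u0→u4
u6→u2→u5→u4
u6→u4
u6→u5→u1→u3→u0→u4
u6→u5→u3→u0→u4
u6→u5→u4

7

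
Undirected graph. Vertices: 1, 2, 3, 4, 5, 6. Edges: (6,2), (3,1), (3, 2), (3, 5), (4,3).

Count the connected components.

1

From 1: component {1, 2, 3, 4, 5, 6}.
That's 1 component.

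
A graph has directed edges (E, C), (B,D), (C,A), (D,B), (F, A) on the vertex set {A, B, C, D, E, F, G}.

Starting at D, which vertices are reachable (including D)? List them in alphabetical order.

Start at D.
Its neighbours: B.
Nothing further is reachable.

B, D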